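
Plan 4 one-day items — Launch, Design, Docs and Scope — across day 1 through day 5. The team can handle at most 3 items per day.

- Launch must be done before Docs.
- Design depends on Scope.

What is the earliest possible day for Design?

Precedence pushes Design to at least day 2.
Design at day 2 is achievable: Scope -> day 1; Docs -> day 2; Launch -> day 1; Design -> day 2.

day 2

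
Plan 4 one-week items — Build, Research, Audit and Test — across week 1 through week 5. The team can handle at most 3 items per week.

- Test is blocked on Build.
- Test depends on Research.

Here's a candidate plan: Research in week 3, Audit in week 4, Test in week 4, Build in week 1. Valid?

Yes, all constraints hold

The team can handle at most 3 items per week — holds.
Test depends on Research — holds.
Test is blocked on Build — holds.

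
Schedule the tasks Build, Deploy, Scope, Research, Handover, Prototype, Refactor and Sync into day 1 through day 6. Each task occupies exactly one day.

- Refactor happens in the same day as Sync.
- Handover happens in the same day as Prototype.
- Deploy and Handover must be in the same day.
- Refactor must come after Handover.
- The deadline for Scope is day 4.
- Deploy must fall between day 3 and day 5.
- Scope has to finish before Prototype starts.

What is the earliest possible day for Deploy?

day 3

Deploy is available from day 3; Deploy's own window allows nothing later than day 5.
Deploy at day 3 is achievable: Refactor=day 4; Build=day 1; Research=day 1; Scope=day 1; Sync=day 4; Prototype=day 3; Handover=day 3; Deploy=day 3.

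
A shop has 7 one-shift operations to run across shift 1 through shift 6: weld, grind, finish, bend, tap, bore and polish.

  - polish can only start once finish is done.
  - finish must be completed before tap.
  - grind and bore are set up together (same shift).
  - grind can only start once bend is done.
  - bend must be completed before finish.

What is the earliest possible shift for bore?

Bore must be in the same shift as grind, which can't be before shift 2, so bore is at least shift 2.
bore at shift 2 is achievable: bore=shift 2; bend=shift 1; polish=shift 3; grind=shift 2; tap=shift 3; weld=shift 1; finish=shift 2.

shift 2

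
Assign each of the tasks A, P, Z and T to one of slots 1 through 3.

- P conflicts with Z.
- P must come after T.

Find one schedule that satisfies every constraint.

Z in 1, A in 1, P in 2, T in 1

Checking: T(1) before P(2); P(2) != Z(1).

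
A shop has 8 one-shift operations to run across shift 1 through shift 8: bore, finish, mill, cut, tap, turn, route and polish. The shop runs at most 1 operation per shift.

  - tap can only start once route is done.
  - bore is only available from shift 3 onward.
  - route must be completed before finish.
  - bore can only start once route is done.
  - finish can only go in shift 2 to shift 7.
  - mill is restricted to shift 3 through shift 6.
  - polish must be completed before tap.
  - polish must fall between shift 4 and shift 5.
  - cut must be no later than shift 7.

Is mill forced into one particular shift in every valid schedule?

mill can be shift 3 (e.g. bore -> shift 5, polish -> shift 4, route -> shift 1, turn -> shift 8, cut -> shift 6, finish -> shift 2, mill -> shift 3, tap -> shift 7) or shift 4 (e.g. cut -> shift 6, tap -> shift 7, bore -> shift 3, mill -> shift 4, finish -> shift 2, polish -> shift 5, turn -> shift 8, route -> shift 1).

No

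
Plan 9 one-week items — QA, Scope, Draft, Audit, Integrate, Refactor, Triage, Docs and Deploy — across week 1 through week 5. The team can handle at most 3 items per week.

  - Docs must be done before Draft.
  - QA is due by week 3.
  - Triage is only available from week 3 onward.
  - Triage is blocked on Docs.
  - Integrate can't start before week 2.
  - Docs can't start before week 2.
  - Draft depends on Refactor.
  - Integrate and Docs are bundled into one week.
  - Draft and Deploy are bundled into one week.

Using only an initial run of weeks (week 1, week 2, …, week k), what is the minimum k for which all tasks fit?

3 weeks

The precedence chain requires at least 2 distinct weeks.
With at most 3 per week and 9 tasks, at least 3 weeks are needed.
Triage can't be placed before week 3, so the schedule must run through at least week 3.
3 works (last occupied week: week 3): for example Integrate=week 2; Scope=week 1; Audit=week 2; QA=week 1; Triage=week 3; Draft=week 3; Deploy=week 3; Refactor=week 1; Docs=week 2.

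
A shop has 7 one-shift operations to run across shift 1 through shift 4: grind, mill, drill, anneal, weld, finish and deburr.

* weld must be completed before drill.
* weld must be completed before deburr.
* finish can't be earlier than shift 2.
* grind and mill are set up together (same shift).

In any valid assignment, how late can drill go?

Precedence pushes drill to at least shift 2.
drill at shift 4 is achievable: finish -> shift 2, weld -> shift 1, anneal -> shift 1, drill -> shift 4, mill -> shift 1, grind -> shift 1, deburr -> shift 2.

shift 4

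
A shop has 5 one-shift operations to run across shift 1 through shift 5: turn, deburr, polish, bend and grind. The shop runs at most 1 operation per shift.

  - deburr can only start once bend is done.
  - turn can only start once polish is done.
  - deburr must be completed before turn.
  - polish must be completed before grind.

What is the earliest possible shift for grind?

shift 2

Precedence pushes grind to at least shift 2.
grind at shift 2 is achievable: deburr=shift 4; turn=shift 5; grind=shift 2; bend=shift 3; polish=shift 1.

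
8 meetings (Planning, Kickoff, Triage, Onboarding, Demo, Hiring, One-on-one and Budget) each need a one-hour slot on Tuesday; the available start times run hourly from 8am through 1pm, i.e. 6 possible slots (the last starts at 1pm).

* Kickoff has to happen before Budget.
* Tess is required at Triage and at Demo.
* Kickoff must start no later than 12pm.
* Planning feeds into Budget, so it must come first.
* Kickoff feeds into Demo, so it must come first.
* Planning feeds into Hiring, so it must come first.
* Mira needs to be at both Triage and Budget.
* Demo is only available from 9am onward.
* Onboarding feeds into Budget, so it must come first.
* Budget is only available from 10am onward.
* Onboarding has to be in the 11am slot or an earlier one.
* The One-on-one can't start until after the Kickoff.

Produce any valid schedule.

Kickoff in 8am, Planning in 8am, Triage in 8am, Demo in 9am, Budget in 10am, Hiring in 9am, Onboarding in 8am, One-on-one in 9am

Checking: Kickoff(8am) before Demo(9am); Onboarding(8am) before Budget(10am); Kickoff(8am) before One-on-one(9am); Kickoff(8am) before Budget(10am); Planning(8am) before Hiring(9am); Planning(8am) before Budget(10am); Triage(8am) != Demo(9am); Triage(8am) != Budget(10am); Onboarding=8am in [8am,11am]; Kickoff=8am in [8am,12pm]; Demo=9am in [9am,1pm]; Budget=10am in [10am,1pm].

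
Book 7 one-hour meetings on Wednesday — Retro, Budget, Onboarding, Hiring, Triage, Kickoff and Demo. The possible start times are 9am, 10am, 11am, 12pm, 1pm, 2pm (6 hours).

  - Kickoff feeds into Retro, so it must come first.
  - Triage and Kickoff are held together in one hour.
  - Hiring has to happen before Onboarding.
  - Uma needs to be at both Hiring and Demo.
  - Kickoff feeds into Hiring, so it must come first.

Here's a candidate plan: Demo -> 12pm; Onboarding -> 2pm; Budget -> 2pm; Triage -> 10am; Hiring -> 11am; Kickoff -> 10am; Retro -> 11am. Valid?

Uma needs to be at both Hiring and Demo — holds.
Hiring has to happen before Onboarding — holds.
Triage and Kickoff are held together in one hour — holds.
Kickoff feeds into Hiring, so it must come first — holds.
Kickoff feeds into Retro, so it must come first — holds.

Valid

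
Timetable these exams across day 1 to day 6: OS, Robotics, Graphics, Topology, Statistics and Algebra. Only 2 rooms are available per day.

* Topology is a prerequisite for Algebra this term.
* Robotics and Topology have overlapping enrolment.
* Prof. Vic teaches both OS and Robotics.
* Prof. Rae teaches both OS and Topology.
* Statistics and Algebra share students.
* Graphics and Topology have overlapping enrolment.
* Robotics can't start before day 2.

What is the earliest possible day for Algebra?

Precedence pushes Algebra to at least day 2.
Algebra at day 2 is achievable: Graphics -> day 3; Robotics -> day 2; OS -> day 3; Topology -> day 1; Statistics -> day 1; Algebra -> day 2.

day 2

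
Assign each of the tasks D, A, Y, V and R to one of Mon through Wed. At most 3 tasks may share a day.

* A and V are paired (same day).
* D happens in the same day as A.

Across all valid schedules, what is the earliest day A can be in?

Mon

A at Mon is achievable: V=Mon, Y=Tue, R=Tue, D=Mon, A=Mon.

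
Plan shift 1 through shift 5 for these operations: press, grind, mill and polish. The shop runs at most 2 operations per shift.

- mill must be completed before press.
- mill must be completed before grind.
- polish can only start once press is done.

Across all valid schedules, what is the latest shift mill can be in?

shift 3

Downstream work caps mill at shift 3.
mill at shift 3 is achievable: grind in shift 4, press in shift 4, polish in shift 5, mill in shift 3.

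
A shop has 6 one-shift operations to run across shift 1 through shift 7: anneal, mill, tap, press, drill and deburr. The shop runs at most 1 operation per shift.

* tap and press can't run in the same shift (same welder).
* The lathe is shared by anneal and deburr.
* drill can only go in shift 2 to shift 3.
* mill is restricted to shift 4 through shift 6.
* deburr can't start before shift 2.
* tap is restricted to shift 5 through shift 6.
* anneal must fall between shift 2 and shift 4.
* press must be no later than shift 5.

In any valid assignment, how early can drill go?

Drill is available from shift 2; drill's own window allows nothing later than shift 3.
drill at shift 2 is achievable: anneal=shift 3; drill=shift 2; mill=shift 4; tap=shift 5; deburr=shift 6; press=shift 1.

shift 2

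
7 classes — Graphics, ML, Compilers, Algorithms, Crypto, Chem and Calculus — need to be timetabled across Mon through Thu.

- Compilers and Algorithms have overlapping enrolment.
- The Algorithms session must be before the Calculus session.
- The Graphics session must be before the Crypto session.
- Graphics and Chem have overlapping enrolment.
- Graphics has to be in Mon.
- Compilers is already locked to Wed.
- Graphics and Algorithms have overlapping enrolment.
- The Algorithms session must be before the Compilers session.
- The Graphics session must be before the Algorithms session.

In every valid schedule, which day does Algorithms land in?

Graphics is fixed at Mon and must come before Algorithms, so Algorithms is at least Tue.
Compilers is fixed at Wed and must come after Algorithms, so Algorithms is at most Tue.
So Algorithms must be Tue.

Tue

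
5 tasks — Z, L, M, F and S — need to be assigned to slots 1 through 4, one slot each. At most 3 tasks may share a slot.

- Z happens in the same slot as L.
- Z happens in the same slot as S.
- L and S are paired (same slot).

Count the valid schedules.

Splitting on Z: it can be 1 (9), 2 (9), 3 (9), 4 (9). Listing each branch's schedules as (L, M, F, S):
Z=1: (1,2,2,1) (1,2,3,1) (1,2,4,1) (1,3,2,1) (1,3,3,1) (1,3,4,1) (1,4,2,1) (1,4,3,1) (1,4,4,1) — 9.
Z=2: (2,1,1,2) (2,1,3,2) (2,1,4,2) (2,3,1,2) (2,3,3,2) (2,3,4,2) (2,4,1,2) (2,4,3,2) (2,4,4,2) — 9.
Z=3: (3,1,1,3) (3,1,2,3) (3,1,4,3) (3,2,1,3) (3,2,2,3) (3,2,4,3) (3,4,1,3) (3,4,2,3) (3,4,4,3) — 9.
Z=4: (4,1,1,4) (4,1,2,4) (4,1,3,4) (4,2,1,4) (4,2,2,4) (4,2,3,4) (4,3,1,4) (4,3,2,4) (4,3,3,4) — 9.
Summing: 9 + 9 + 9 + 9 = 36.

36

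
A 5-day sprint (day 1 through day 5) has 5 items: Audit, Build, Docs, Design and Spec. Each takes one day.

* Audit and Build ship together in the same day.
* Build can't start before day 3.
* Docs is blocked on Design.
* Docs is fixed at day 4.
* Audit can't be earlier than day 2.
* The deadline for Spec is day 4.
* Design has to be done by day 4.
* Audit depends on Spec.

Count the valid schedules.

27

Splitting on Audit: it can be day 3 (6), day 4 (9), day 5 (12). Listing each branch's schedules as (Build, Docs, Design, Spec) by day number:
Audit=day 3: (3,4,1,1) (3,4,1,2) (3,4,2,1) (3,4,2,2) (3,4,3,1) (3,4,3,2) — 6.
Audit=day 4: (4,4,1,1) (4,4,1,2) (4,4,1,3) (4,4,2,1) (4,4,2,2) (4,4,2,3) (4,4,3,1) (4,4,3,2) (4,4,3,3) — 9.
Audit=day 5: (5,4,1,1) (5,4,1,2) (5,4,1,3) (5,4,1,4) (5,4,2,1) (5,4,2,2) (5,4,2,3) (5,4,2,4) (5,4,3,1) (5,4,3,2) (5,4,3,3) (5,4,3,4) — 12.
Summing: 6 + 9 + 12 = 27.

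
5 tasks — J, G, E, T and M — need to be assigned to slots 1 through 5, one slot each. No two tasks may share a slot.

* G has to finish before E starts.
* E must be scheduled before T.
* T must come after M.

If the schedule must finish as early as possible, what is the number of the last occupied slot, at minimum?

The precedence chain requires at least 3 distinct slots.
With at most 1 per slot and 5 tasks, at least 5 slots are needed.
5 works (last occupied slot: 5): for example J=5; T=4; E=2; G=1; M=3.

5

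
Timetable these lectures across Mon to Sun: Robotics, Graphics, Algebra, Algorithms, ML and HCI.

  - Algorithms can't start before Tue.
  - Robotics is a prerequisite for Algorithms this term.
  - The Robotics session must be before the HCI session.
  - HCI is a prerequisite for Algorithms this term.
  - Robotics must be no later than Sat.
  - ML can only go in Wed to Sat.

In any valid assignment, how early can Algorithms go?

Algorithms is available from Tue; precedence pushes Algorithms to at least Wed.
Algorithms at Wed is achievable: Graphics in Mon; Algorithms in Wed; HCI in Tue; ML in Wed; Robotics in Mon; Algebra in Mon.

Wed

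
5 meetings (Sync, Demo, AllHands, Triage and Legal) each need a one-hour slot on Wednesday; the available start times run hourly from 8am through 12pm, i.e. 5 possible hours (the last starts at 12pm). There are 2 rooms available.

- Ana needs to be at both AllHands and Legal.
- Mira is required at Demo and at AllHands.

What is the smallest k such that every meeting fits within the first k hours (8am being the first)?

With at most 2 per hour and 5 meetings, at least 3 hours are needed.
3 works (last occupied hour: 10am): for example Demo -> 8am; Triage -> 9am; Sync -> 8am; Legal -> 10am; AllHands -> 9am.

3 hours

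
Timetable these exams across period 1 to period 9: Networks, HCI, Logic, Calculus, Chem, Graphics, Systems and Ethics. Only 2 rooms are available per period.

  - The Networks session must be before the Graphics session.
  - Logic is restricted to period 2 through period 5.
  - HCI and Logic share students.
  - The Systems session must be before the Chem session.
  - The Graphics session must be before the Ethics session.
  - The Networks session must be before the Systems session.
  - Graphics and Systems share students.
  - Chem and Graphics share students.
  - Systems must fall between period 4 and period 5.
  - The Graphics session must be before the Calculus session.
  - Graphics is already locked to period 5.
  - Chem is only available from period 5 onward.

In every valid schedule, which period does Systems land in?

period 4

Systems's window is period 4–period 5.
Graphics is fixed at period 5, and Systems can't share a period with Graphics.
So Systems must be period 4.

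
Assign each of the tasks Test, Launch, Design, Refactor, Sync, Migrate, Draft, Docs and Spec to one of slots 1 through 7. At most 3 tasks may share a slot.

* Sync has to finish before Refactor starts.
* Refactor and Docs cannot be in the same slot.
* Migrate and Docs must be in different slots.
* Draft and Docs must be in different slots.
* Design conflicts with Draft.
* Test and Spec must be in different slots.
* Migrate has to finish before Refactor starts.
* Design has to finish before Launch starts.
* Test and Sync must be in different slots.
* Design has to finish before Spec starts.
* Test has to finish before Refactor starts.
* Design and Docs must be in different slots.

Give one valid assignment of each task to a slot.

Docs=4, Design=1, Launch=2, Migrate=1, Refactor=3, Draft=3, Test=1, Sync=2, Spec=2

Checking: Design(1) before Launch(2); Design(1) before Spec(2); Test(1) before Refactor(3); Migrate(1) before Refactor(3); Sync(2) before Refactor(3); Draft(3) != Docs(4); Test(1) != Sync(2); Design(1) != Draft(3); Migrate(1) != Docs(4); Test(1) != Spec(2); Refactor(3) != Docs(4); Design(1) != Docs(4); max 3 per slot (cap 3).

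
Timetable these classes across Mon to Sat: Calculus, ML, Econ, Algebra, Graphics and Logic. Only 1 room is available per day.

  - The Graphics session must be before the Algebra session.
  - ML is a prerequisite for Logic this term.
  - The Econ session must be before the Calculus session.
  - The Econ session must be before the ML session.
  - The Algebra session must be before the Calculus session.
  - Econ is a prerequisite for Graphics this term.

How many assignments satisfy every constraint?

Splitting on Calculus: it can be Thu (1), Fri (3), Sat (6). Listing each branch's schedules as (ML, Econ, Algebra, Graphics, Logic):
Calculus=Thu: (Fri,Mon,Wed,Tue,Sat) — 1.
Calculus=Fri: (Tue,Mon,Thu,Wed,Sat) (Wed,Mon,Thu,Tue,Sat) (Thu,Mon,Wed,Tue,Sat) — 3.
Calculus=Sat: (Tue,Mon,Thu,Wed,Fri) (Tue,Mon,Fri,Wed,Thu) (Tue,Mon,Fri,Thu,Wed) (Wed,Mon,Thu,Tue,Fri) (Wed,Mon,Fri,Tue,Thu) (Thu,Mon,Wed,Tue,Fri) — 6.
Summing: 1 + 3 + 6 = 10.

10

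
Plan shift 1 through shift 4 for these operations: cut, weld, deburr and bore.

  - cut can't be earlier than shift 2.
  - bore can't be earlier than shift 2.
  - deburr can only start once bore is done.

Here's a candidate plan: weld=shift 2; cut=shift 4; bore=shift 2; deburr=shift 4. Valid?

deburr can only start once bore is done — holds.
bore can't be earlier than shift 2 — holds.
cut can't be earlier than shift 2 — holds.

Yes, all constraints hold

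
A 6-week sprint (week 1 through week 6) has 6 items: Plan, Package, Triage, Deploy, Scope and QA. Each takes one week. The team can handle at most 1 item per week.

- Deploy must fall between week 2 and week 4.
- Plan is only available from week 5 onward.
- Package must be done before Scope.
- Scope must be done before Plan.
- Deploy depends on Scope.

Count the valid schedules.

16

Splitting on Plan: it can be week 5 (8), week 6 (8). Listing each branch's schedules as (Package, Triage, Deploy, Scope, QA) by week number:
Plan=week 5: (1,2,4,3,6) (1,3,4,2,6) (1,4,3,2,6) (1,6,3,2,4) (1,6,4,2,3) (1,6,4,3,2) (2,1,4,3,6) (2,6,4,3,1) — 8.
Plan=week 6: (1,2,4,3,5) (1,3,4,2,5) (1,4,3,2,5) (1,5,3,2,4) (1,5,4,2,3) (1,5,4,3,2) (2,1,4,3,5) (2,5,4,3,1) — 8.
Summing: 8 + 8 = 16.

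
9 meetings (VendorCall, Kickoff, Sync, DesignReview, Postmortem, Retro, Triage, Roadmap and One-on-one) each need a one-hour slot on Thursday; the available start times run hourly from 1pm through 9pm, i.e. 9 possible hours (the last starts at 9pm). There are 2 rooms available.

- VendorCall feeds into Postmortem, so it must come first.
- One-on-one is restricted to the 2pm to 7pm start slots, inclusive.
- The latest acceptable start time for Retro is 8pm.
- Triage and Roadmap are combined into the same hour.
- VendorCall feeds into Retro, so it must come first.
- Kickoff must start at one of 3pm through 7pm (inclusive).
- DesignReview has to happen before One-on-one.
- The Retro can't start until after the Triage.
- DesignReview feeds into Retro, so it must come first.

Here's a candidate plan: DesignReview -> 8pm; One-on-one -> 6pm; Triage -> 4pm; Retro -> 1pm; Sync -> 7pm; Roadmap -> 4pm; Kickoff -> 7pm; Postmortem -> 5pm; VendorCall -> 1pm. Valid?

Kickoff must start at one of 3pm through 7pm (inclusive) — holds.
Triage and Roadmap are combined into the same hour — holds.
One-on-one is restricted to the 2pm to 7pm start slots, inclusive — holds.
DesignReview has to happen before One-on-one — violated.
VendorCall feeds into Retro, so it must come first — violated.
The Retro can't start until after the Triage — violated.
DesignReview feeds into Retro, so it must come first — violated.
VendorCall feeds into Postmortem, so it must come first — holds.
The latest acceptable start time for Retro is 8pm — holds.
There are 2 rooms available — holds.

No. DesignReview feeds into Retro, so it must come first is not satisfied.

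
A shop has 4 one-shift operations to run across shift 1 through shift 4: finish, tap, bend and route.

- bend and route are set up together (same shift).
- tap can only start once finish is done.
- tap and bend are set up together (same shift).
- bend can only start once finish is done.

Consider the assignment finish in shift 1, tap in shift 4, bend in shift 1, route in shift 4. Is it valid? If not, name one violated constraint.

bend and route are set up together (same shift) — violated.
tap can only start once finish is done — holds.
bend can only start once finish is done — violated.
tap and bend are set up together (same shift) — violated.

No — it violates: tap and bend are set up together (same shift)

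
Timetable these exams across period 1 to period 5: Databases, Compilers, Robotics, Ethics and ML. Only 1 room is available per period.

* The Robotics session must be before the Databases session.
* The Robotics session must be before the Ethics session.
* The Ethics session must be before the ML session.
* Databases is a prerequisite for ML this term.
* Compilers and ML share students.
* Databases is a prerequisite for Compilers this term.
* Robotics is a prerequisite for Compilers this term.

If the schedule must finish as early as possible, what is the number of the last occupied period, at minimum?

The precedence chain requires at least 3 distinct periods.
With at most 1 per period and 5 exams, at least 5 periods are needed.
5 works (last occupied period: period 5): for example Robotics=period 1; Databases=period 2; Ethics=period 4; Compilers=period 3; ML=period 5.

period 5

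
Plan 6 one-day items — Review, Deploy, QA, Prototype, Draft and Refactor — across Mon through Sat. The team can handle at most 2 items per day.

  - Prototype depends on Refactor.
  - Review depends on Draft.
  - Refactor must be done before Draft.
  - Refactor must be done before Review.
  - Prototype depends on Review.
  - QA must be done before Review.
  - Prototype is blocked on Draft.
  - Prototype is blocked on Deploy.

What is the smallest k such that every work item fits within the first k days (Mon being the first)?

The precedence chain requires at least 4 distinct days.
With at most 2 per day and 6 work items, at least 3 days are needed.
4 works (last occupied day: Thu): for example Review -> Wed; Refactor -> Mon; QA -> Tue; Deploy -> Mon; Prototype -> Thu; Draft -> Tue.

4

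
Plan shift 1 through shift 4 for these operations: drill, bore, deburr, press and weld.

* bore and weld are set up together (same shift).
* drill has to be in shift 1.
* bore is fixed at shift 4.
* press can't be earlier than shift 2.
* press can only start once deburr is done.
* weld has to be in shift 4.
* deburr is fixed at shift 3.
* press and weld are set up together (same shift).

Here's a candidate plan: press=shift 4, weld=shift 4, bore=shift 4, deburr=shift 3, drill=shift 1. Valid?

deburr is fixed at shift 3 — holds.
weld has to be in shift 4 — holds.
press can't be earlier than shift 2 — holds.
press can only start once deburr is done — holds.
drill has to be in shift 1 — holds.
bore is fixed at shift 4 — holds.
bore and weld are set up together (same shift) — holds.
press and weld are set up together (same shift) — holds.

Yes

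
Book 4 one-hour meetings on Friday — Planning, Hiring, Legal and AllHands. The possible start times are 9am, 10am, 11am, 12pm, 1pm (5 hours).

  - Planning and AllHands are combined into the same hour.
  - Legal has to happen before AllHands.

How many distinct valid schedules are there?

Splitting on Planning: it can be 10am (5), 11am (10), 12pm (15), 1pm (20). Listing each branch's schedules as (Hiring, Legal, AllHands):
Planning=10am: (9am,9am,10am) (10am,9am,10am) (11am,9am,10am) (12pm,9am,10am) (1pm,9am,10am) — 5.
Planning=11am: (9am,9am,11am) (9am,10am,11am) (10am,9am,11am) (10am,10am,11am) (11am,9am,11am) (11am,10am,11am) (12pm,9am,11am) (12pm,10am,11am) (1pm,9am,11am) (1pm,10am,11am) — 10.
Planning=12pm: (9am,9am,12pm) (9am,10am,12pm) (9am,11am,12pm) (10am,9am,12pm) (10am,10am,12pm) (10am,11am,12pm) (11am,9am,12pm) (11am,10am,12pm) (11am,11am,12pm) (12pm,9am,12pm) (12pm,10am,12pm) (12pm,11am,12pm) (1pm,9am,12pm) (1pm,10am,12pm) (1pm,11am,12pm) — 15.
Planning=1pm: (9am,9am,1pm) (9am,10am,1pm) (9am,11am,1pm) (9am,12pm,1pm) (10am,9am,1pm) (10am,10am,1pm) (10am,11am,1pm) (10am,12pm,1pm) (11am,9am,1pm) (11am,10am,1pm) (11am,11am,1pm) (11am,12pm,1pm) (12pm,9am,1pm) (12pm,10am,1pm) (12pm,11am,1pm) (12pm,12pm,1pm) (1pm,9am,1pm) (1pm,10am,1pm) (1pm,11am,1pm) (1pm,12pm,1pm) — 20.
Summing: 5 + 10 + 15 + 20 = 50.

50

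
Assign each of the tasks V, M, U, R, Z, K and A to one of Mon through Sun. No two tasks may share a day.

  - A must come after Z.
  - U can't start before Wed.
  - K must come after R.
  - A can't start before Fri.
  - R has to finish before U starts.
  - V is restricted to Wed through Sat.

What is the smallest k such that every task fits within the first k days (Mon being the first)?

The precedence chain requires at least 2 distinct days.
With at most 1 per day and 7 tasks, at least 7 days are needed.
A can't be placed before Fri — that is day 5 counting from Mon — so the schedule must run through at least 5 days.
7 works (last occupied day: Sun): for example U in Thu; Z in Tue; K in Sat; R in Mon; V in Wed; M in Sun; A in Fri.

7 days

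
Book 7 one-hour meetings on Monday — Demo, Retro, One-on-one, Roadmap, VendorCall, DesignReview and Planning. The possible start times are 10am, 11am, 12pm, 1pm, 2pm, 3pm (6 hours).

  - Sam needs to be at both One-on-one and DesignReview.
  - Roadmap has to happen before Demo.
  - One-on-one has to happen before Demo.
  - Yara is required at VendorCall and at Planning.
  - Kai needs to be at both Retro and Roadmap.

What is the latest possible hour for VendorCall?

VendorCall at 3pm is achievable: Roadmap in 10am; Retro in 11am; VendorCall in 3pm; Planning in 10am; Demo in 11am; One-on-one in 10am; DesignReview in 11am.

3pm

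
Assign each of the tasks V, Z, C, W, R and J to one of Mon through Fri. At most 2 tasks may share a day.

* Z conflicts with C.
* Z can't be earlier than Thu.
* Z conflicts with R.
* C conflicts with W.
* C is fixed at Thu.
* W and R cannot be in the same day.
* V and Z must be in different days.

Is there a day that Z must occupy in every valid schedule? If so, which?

Z's window is Thu–Fri.
C is fixed at Thu, and Z can't share a day with C.
So Z must be Fri.

Fri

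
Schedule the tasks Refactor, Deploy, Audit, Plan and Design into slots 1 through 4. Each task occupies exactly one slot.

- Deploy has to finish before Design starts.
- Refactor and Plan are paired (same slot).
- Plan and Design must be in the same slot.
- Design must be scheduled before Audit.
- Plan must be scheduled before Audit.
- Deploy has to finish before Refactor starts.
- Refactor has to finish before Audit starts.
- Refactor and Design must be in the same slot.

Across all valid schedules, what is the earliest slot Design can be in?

Precedence pushes Design to at least 2; downstream work caps Design at 3.
Design at 2 is achievable: Design -> 2; Deploy -> 1; Plan -> 2; Refactor -> 2; Audit -> 3.

2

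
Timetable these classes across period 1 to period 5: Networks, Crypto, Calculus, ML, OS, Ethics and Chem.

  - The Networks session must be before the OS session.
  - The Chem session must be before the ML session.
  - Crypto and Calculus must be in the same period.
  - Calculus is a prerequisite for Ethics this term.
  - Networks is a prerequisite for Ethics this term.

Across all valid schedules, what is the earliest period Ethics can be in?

period 2

Precedence pushes Ethics to at least period 2.
Ethics at period 2 is achievable: Crypto in period 1; Ethics in period 2; Calculus in period 1; ML in period 2; Networks in period 1; Chem in period 1; OS in period 2.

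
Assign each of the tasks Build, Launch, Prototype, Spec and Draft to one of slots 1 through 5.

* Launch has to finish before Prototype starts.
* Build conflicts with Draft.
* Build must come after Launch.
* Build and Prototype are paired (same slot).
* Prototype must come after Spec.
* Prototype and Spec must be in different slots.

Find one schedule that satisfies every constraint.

Build -> 2; Prototype -> 2; Draft -> 1; Launch -> 1; Spec -> 1

Checking: Launch(1) before Prototype(2); Spec(1) before Prototype(2); Launch(1) before Build(2); Prototype(2) != Spec(1); Build(2) != Draft(1); Build = Prototype = 2.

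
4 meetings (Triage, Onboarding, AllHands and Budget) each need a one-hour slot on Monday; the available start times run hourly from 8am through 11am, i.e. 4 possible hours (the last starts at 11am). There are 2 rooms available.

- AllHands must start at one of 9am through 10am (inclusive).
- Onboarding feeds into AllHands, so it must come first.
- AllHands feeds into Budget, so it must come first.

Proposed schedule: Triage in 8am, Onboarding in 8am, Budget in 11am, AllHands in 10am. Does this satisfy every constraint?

Onboarding feeds into AllHands, so it must come first — holds.
AllHands must start at one of 9am through 10am (inclusive) — holds.
There are 2 rooms available — holds.
AllHands feeds into Budget, so it must come first — holds.

Valid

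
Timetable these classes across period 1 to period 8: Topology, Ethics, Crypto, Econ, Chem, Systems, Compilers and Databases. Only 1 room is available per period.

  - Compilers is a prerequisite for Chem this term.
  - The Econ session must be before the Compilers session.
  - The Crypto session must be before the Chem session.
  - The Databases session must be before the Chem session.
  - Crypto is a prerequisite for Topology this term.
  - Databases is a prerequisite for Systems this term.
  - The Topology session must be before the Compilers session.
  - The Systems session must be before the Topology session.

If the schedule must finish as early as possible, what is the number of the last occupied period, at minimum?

8

The precedence chain requires at least 5 distinct periods.
With at most 1 per period and 8 classes, at least 8 periods are needed.
8 works (last occupied period: period 8): for example Econ in period 5; Topology in period 4; Ethics in period 8; Chem in period 7; Databases in period 2; Compilers in period 6; Systems in period 3; Crypto in period 1.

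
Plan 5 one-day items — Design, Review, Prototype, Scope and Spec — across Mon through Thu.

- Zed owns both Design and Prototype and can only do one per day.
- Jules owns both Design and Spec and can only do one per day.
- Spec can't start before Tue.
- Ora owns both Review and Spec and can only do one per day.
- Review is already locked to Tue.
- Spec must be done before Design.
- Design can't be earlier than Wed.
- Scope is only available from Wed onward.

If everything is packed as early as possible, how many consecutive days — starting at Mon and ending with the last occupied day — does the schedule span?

The precedence chain requires at least 2 distinct days.
Design can't be placed before Wed — that is day 3 counting from Mon — so the schedule must run through at least 3 days.
Could 3 days be enough, i.e. nothing placed later than Wed? No: Design's window within 3 days is {Wed}; Review's window within 3 days is {Tue}; Spec's window within 3 days is {Tue, Wed}; Spec must come before Design (at Wed or earlier) → {Tue}; Spec can't share with Review (Tue) → nothing is left.
So 3 days is not enough.
4 works (last occupied day: Thu): for example Spec in Wed, Design in Thu, Prototype in Mon, Review in Tue, Scope in Wed.

4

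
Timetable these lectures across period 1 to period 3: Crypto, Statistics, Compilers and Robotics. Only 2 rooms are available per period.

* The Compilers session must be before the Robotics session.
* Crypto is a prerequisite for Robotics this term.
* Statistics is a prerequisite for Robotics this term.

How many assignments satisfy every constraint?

6

Splitting on Crypto: it can be period 1 (3), period 2 (3). Listing each branch's schedules as (Statistics, Compilers, Robotics) by period number:
Crypto=period 1: (1,2,3) (2,1,3) (2,2,3) — 3.
Crypto=period 2: (1,1,3) (1,2,3) (2,1,3) — 3.
Summing: 3 + 3 = 6.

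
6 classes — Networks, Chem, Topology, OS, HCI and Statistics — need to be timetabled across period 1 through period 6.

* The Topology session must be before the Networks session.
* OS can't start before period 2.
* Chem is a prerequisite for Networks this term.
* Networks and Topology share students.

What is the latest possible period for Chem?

period 5

Downstream work caps Chem at period 5.
Chem at period 5 is achievable: Statistics=period 1, HCI=period 1, Networks=period 6, Chem=period 5, Topology=period 1, OS=period 2.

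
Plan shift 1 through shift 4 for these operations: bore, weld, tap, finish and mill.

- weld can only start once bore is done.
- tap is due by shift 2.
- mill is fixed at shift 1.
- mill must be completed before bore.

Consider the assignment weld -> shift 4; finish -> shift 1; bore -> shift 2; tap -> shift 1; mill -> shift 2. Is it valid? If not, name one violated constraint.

tap is due by shift 2 — holds.
weld can only start once bore is done — holds.
mill must be completed before bore — violated.
mill is fixed at shift 1 — violated.

No. mill is fixed at shift 1 is not satisfied.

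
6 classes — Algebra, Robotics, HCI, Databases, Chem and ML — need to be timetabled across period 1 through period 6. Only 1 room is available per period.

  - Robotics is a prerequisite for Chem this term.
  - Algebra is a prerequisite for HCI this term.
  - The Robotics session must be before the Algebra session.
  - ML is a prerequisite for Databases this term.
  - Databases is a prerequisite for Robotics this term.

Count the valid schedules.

3

Enumerating: Robotics -> period 3; ML -> period 1; Databases -> period 2; Algebra -> period 4; HCI -> period 5; Chem -> period 6 | Robotics in period 3; Chem in period 5; ML in period 1; HCI in period 6; Algebra in period 4; Databases in period 2 | Algebra in period 5, Databases in period 2, HCI in period 6, ML in period 1, Robotics in period 3, Chem in period 4.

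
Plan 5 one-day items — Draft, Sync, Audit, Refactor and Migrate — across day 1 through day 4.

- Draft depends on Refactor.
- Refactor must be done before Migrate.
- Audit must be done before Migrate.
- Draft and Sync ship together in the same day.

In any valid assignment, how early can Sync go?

day 2

Sync must be in the same day as Draft, which can't be before day 2, so Sync is at least day 2.
Sync at day 2 is achievable: Migrate=day 2; Audit=day 1; Sync=day 2; Draft=day 2; Refactor=day 1.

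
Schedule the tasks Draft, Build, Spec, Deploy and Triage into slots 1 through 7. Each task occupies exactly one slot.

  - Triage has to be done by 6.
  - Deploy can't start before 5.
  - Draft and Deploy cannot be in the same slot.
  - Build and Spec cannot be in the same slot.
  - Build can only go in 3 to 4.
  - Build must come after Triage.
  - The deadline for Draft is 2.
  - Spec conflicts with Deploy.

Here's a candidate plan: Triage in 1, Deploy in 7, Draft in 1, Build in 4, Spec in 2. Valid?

Yes, all constraints hold

Build can only go in 3 to 4 — holds.
Spec conflicts with Deploy — holds.
Build and Spec cannot be in the same slot — holds.
Draft and Deploy cannot be in the same slot — holds.
Build must come after Triage — holds.
Triage has to be done by 6 — holds.
The deadline for Draft is 2 — holds.
Deploy can't start before 5 — holds.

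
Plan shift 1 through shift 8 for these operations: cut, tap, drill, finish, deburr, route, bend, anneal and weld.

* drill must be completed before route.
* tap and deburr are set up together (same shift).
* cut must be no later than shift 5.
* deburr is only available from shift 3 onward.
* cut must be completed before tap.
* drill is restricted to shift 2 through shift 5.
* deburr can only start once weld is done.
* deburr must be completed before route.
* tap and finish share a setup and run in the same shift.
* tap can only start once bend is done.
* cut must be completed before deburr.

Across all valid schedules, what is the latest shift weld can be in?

shift 6

Downstream work caps weld at shift 6.
weld at shift 6 is achievable: weld=shift 6, drill=shift 2, finish=shift 7, deburr=shift 7, route=shift 8, tap=shift 7, bend=shift 1, cut=shift 1, anneal=shift 1.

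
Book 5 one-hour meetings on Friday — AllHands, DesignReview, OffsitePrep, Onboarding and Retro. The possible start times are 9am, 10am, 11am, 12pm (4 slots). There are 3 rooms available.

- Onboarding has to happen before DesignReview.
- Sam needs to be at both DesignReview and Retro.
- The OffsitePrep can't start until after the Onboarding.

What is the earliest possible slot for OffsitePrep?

Precedence pushes OffsitePrep to at least 10am.
OffsitePrep at 10am is achievable: DesignReview=10am; Retro=9am; AllHands=9am; OffsitePrep=10am; Onboarding=9am.

10am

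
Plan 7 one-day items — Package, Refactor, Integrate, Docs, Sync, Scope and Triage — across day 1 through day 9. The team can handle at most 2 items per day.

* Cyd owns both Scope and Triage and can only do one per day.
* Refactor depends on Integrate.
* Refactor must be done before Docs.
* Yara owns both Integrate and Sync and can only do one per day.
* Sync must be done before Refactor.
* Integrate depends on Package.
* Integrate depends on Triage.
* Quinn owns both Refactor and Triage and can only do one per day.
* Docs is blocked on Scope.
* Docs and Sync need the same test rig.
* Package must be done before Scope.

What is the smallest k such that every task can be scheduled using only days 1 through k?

The precedence chain requires at least 4 distinct days.
With at most 2 per day and 7 tasks, at least 4 days are needed.
Could 4 days be enough, i.e. nothing placed later than day 4? No: Docs must come after Refactor (at day 1 or later) → {day 2, day 3, day 4}; Refactor must come before Docs (at day 4 or earlier) → {day 1, day 2, day 3}; Integrate must come after Package (at day 1 or later) → {day 2, day 3, day 4}; Package must come before Integrate (at day 4 or earlier) → {day 1, day 2, day 3}; Refactor must come after Sync (at day 1 or later) → {day 2, day 3}; Sync must come before Refactor (at day 3 or earlier) → {day 1, day 2}; Scope must come before Docs (at day 4 or earlier) → {day 1, day 2, day 3}; Triage must come before Integrate (at day 4 or earlier) → {day 1, day 2, day 3}; Scope must come after Package (at day 1 or later) → {day 2, day 3}; Package must come before Scope (at day 3 or earlier) → {day 1, day 2}; Refactor must come after Integrate (at day 2 or later) → {day 3}; Integrate must come before Refactor (at day 3 or earlier) → {day 2}; Sync can't share with Integrate (day 2) → {day 1}; Triage can't share with Refactor (day 3) → {day 1, day 2}; Package must come before Integrate (at day 2 or earlier) → {day 1}; Triage must come before Integrate (at day 2 or earlier) → {day 1}; that puts Package, Sync and Triage all in day 1 — more than 2 per day.
So 4 days is not enough.
5 works (last occupied day: day 5): for example Scope -> day 2, Refactor -> day 4, Docs -> day 5, Triage -> day 1, Integrate -> day 2, Sync -> day 3, Package -> day 1.

5 days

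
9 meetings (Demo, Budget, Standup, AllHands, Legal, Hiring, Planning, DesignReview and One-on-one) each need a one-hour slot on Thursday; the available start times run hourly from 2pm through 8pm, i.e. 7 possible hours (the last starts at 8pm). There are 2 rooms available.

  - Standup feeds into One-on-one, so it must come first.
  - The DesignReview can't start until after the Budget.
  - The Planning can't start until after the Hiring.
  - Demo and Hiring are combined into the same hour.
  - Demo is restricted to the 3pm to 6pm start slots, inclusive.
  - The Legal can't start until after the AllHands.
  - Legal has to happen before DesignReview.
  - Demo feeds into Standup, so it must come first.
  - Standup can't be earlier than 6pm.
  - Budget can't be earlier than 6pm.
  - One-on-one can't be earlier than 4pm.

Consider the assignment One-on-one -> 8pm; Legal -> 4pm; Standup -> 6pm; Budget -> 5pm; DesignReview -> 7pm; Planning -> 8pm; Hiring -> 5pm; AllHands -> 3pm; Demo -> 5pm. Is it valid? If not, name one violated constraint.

No — it violates: Budget can't be earlier than 6pm

One-on-one can't be earlier than 4pm — holds.
Demo is restricted to the 3pm to 6pm start slots, inclusive — holds.
There are 2 rooms available — violated.
The Planning can't start until after the Hiring — holds.
Demo feeds into Standup, so it must come first — holds.
The DesignReview can't start until after the Budget — holds.
Standup feeds into One-on-one, so it must come first — holds.
Legal has to happen before DesignReview — holds.
The Legal can't start until after the AllHands — holds.
Standup can't be earlier than 6pm — holds.
Demo and Hiring are combined into the same hour — holds.
Budget can't be earlier than 6pm — violated.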